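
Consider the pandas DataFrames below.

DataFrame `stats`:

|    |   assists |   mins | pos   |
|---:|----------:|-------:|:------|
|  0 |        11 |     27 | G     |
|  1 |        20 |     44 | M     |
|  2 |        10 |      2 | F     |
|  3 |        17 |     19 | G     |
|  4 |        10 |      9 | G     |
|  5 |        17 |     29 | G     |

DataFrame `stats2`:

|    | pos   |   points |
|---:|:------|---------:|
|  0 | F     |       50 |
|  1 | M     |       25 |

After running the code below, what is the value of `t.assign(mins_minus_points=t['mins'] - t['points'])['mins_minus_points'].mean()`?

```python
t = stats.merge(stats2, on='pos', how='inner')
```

-14.5

merge on 'pos' (how='inner') → 2 rows:
   assists  mins pos  points
0       20    44   M      25
1       10     2   F      50
add column mins_minus_points = t['mins'] - t['points']:
   assists  mins pos  points  mins_minus_points
0       20    44   M      25                 19
1       10     2   F      50                -48
mean of column 'mins_minus_points' → -14.5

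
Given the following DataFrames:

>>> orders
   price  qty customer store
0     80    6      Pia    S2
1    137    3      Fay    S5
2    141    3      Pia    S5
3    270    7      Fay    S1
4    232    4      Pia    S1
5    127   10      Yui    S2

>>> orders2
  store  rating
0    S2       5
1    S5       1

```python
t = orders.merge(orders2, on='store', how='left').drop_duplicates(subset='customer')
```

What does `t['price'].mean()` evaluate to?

114.666666667

merge on 'store' (how='left') → 6 rows:
   price  qty customer store  rating
0     80    6      Pia    S2     5.0
1    137    3      Fay    S5     1.0
2    141    3      Pia    S5     1.0
3    270    7      Fay    S1     NaN
4    232    4      Pia    S1     NaN
5    127   10      Yui    S2     5.0
drop duplicate customer (keep=first):
   price  qty customer store  rating
0     80    6      Pia    S2     5.0
1    137    3      Fay    S5     1.0
5    127   10      Yui    S2     5.0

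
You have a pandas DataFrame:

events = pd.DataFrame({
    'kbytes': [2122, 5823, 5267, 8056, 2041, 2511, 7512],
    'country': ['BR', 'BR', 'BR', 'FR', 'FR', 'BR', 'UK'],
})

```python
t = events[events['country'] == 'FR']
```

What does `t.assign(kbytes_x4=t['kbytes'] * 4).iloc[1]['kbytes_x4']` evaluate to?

filter rows where country == 'FR':
   kbytes country
3    8056      FR
4    2041      FR
add column kbytes_x4 = t['kbytes'] * 4:
   kbytes country  kbytes_x4
3    8056      FR      32224
4    2041      FR       8164
Hence 8164.

8164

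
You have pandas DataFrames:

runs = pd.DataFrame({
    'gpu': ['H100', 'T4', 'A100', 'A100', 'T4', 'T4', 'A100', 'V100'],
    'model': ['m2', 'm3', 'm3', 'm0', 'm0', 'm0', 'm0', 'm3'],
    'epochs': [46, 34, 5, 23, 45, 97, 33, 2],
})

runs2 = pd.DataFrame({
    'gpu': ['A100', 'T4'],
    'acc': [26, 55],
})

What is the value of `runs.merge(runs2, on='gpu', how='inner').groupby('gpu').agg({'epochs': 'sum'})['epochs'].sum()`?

merge on 'gpu' (how='inner') → 6 rows:
    gpu model  epochs  acc
0    T4    m3      34   55
1  A100    m3       5   26
2  A100    m0      23   26
3    T4    m0      45   55
4    T4    m0      97   55
5  A100    m0      33   26
group by gpu, sum of epochs:
      epochs
gpu         
A100      61
T4       176

237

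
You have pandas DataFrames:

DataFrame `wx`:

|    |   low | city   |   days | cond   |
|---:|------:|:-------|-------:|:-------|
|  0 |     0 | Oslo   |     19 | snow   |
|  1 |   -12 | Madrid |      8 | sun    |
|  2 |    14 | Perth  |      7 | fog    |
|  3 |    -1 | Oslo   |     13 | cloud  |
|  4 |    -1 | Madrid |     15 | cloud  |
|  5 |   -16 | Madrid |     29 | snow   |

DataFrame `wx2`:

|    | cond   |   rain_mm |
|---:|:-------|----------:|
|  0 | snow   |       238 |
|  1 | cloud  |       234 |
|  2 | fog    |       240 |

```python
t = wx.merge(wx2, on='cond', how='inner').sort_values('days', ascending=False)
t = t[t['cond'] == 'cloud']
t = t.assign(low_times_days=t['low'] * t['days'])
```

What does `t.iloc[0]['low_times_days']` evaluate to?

-15

merge on 'cond' (how='inner') → 5 rows:
   low    city  days   cond  rain_mm
0    0    Oslo    19   snow      238
1   14   Perth     7    fog      240
2   -1    Oslo    13  cloud      234
3   -1  Madrid    15  cloud      234
4  -16  Madrid    29   snow      238
sort by days descending:
   low    city  days   cond  rain_mm
4  -16  Madrid    29   snow      238
0    0    Oslo    19   snow      238
3   -1  Madrid    15  cloud      234
2   -1    Oslo    13  cloud      234
1   14   Perth     7    fog      240
filter rows where cond == 'cloud':
   low    city  days   cond  rain_mm
3   -1  Madrid    15  cloud      234
2   -1    Oslo    13  cloud      234
add column low_times_days = t['low'] * t['days']:
   low    city  days   cond  rain_mm  low_times_days
3   -1  Madrid    15  cloud      234             -15
2   -1    Oslo    13  cloud      234             -13
Finally, value at position 0, column 'low_times_days' = -15.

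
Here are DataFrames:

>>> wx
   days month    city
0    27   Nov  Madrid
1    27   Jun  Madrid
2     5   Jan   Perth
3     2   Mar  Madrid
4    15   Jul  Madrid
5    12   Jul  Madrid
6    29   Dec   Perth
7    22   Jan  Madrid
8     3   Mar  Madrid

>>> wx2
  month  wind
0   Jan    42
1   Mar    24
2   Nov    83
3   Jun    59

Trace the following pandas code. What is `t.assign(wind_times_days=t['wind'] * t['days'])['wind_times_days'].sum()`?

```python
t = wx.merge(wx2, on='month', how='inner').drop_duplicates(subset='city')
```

2451

merge on 'month' (how='inner') → 6 rows:
   days month    city  wind
0    27   Nov  Madrid    83
1    27   Jun  Madrid    59
2     5   Jan   Perth    42
3     2   Mar  Madrid    24
4    22   Jan  Madrid    42
5     3   Mar  Madrid    24
drop duplicate city (keep=first):
   days month    city  wind
0    27   Nov  Madrid    83
2     5   Jan   Perth    42
add column wind_times_days = t['wind'] * t['days']:
   days month    city  wind  wind_times_days
0    27   Nov  Madrid    83             2241
2     5   Jan   Perth    42              210
Finally, sum of column 'wind_times_days' = 2451.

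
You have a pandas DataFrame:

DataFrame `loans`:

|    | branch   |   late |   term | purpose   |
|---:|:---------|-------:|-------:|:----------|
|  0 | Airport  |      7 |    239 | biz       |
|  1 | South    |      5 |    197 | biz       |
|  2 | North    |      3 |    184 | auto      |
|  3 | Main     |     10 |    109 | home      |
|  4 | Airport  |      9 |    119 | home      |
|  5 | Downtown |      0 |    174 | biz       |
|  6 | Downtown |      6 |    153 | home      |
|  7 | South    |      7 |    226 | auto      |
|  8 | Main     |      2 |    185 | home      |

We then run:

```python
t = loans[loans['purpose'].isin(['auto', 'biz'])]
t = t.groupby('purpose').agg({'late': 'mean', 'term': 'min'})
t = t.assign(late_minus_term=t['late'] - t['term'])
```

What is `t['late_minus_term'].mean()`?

filter rows where purpose in ['auto', 'biz']:
     branch  late  term purpose
0   Airport     7   239     biz
1     South     5   197     biz
2     North     3   184    auto
5  Downtown     0   174     biz
7     South     7   226    auto
group by purpose: mean(late), min(term):
         late  term
purpose            
auto      5.0   184
biz       4.0   174
add column late_minus_term = t['late'] - t['term']:
         late  term  late_minus_term
purpose                             
auto      5.0   184           -179.0
biz       4.0   174           -170.0
Finally, mean of column 'late_minus_term' = -174.5.

-174.5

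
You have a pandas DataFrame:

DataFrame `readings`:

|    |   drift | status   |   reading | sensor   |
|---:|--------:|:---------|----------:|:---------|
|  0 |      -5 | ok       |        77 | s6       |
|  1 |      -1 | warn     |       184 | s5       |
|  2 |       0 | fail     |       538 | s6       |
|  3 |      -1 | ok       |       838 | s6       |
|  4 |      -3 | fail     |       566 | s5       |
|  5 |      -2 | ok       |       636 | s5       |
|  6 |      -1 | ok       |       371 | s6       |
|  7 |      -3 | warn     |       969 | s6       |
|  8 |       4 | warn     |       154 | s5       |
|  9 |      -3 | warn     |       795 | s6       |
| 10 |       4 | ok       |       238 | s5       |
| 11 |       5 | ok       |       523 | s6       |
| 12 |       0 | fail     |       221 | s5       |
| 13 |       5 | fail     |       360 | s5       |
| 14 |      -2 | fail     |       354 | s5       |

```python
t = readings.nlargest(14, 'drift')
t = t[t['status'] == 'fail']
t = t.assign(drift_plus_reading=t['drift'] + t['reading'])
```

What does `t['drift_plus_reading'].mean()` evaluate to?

take 14 rows with largest drift:
    drift status  reading sensor
11      5     ok      523     s6
13      5   fail      360     s5
8       4   warn      154     s5
10      4     ok      238     s5
2       0   fail      538     s6
12      0   fail      221     s5
1      -1   warn      184     s5
3      -1     ok      838     s6
6      -1     ok      371     s6
5      -2     ok      636     s5
14     -2   fail      354     s5
4      -3   fail      566     s5
7      -3   warn      969     s6
9      -3   warn      795     s6
filter rows where status == 'fail':
    drift status  reading sensor
13      5   fail      360     s5
2       0   fail      538     s6
12      0   fail      221     s5
14     -2   fail      354     s5
4      -3   fail      566     s5
add column drift_plus_reading = t['drift'] + t['reading']:
    drift status  reading sensor  drift_plus_reading
13      5   fail      360     s5                 365
2       0   fail      538     s6                 538
12      0   fail      221     s5                 221
14     -2   fail      354     s5                 352
4      -3   fail      566     s5                 563

407.8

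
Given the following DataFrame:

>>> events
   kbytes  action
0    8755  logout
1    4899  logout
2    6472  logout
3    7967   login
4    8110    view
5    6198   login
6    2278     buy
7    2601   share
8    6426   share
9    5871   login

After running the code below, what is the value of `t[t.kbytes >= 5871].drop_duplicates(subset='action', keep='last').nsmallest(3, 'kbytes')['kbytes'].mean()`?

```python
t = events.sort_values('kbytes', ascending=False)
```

sort by kbytes descending:
   kbytes  action
0    8755  logout
4    8110    view
3    7967   login
2    6472  logout
8    6426   share
5    6198   login
9    5871   login
1    4899  logout
7    2601   share
6    2278     buy
filter rows where kbytes >= 5871:
   kbytes  action
0    8755  logout
4    8110    view
3    7967   login
2    6472  logout
8    6426   share
5    6198   login
9    5871   login
drop duplicate action (keep=last):
   kbytes  action
4    8110    view
2    6472  logout
8    6426   share
9    5871   login
take 3 rows with smallest kbytes:
   kbytes  action
9    5871   login
8    6426   share
2    6472  logout
Then the mean of column 'kbytes': 6256.33333333

6256.33333333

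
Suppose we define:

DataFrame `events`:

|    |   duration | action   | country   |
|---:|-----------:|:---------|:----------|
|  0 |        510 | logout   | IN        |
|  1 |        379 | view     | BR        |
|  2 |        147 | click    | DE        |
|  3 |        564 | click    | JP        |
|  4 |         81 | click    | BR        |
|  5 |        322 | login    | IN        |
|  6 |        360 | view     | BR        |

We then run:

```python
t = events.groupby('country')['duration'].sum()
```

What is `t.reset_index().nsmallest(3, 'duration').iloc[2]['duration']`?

group by country, sum of duration:
country
BR    820
DE    147
IN    832
JP    564
Name: duration, dtype: int64
reset_index():
  country  duration
0      BR       820
1      DE       147
2      IN       832
3      JP       564
take 3 rows with smallest duration:
  country  duration
1      DE       147
3      JP       564
0      BR       820
So iloc[2]['duration'] = 820.

820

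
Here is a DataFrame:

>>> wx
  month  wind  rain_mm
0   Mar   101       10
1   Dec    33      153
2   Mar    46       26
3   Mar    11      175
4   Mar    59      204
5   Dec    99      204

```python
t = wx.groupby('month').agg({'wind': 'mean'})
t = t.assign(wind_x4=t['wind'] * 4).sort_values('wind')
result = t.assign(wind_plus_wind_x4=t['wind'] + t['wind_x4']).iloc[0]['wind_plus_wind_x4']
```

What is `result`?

271.25

group by month, mean of wind:
        wind
month       
Dec    66.00
Mar    54.25
add column wind_x4 = t['wind'] * 4:
        wind  wind_x4
month                
Dec    66.00    264.0
Mar    54.25    217.0
sort by wind:
        wind  wind_x4
month                
Mar    54.25    217.0
Dec    66.00    264.0
add column wind_plus_wind_x4 = t['wind'] + t['wind_x4']:
        wind  wind_x4  wind_plus_wind_x4
month                                   
Mar    54.25    217.0             271.25
Dec    66.00    264.0             330.00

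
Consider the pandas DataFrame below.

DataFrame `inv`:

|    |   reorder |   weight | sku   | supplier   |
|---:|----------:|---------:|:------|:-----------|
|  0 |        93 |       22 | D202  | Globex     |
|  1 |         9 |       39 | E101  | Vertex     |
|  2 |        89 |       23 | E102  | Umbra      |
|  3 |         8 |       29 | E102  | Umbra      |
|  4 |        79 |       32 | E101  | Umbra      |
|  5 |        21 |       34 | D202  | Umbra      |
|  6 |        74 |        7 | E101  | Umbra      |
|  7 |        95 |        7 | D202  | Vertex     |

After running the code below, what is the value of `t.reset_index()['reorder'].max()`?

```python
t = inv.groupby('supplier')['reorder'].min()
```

group by supplier, min of reorder:
supplier
Globex    93
Umbra      8
Vertex     9
Name: reorder, dtype: int64
reset_index():
  supplier  reorder
0   Globex       93
1    Umbra        8
2   Vertex        9

93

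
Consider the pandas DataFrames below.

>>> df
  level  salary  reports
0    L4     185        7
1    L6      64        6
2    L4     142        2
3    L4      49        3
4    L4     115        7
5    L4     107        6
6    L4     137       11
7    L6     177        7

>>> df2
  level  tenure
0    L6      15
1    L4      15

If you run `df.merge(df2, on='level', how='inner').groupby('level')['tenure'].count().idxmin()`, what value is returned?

L6

merge on 'level' (how='inner') → 8 rows:
  level  salary  reports  tenure
0    L4     185        7      15
1    L6      64        6      15
2    L4     142        2      15
3    L4      49        3      15
4    L4     115        7      15
5    L4     107        6      15
6    L4     137       11      15
7    L6     177        7      15
group by level, count of tenure:
level
L4    6
L6    2
Name: tenure, dtype: int64
label with the smallest value → L6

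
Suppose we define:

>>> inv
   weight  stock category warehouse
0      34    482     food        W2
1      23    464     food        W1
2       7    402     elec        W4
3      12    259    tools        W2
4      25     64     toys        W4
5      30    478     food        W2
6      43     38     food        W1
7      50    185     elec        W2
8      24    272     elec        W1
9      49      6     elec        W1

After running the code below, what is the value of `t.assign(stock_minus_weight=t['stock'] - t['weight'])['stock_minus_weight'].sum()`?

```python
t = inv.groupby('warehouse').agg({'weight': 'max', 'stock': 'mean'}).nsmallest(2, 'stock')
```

354.0

group by warehouse: max(weight), mean(stock):
           weight  stock
warehouse               
W1             49  195.0
W2             50  351.0
W4             25  233.0
take 2 rows with smallest stock:
           weight  stock
warehouse               
W1             49  195.0
W4             25  233.0
add column stock_minus_weight = t['stock'] - t['weight']:
           weight  stock  stock_minus_weight
warehouse                                   
W1             49  195.0               146.0
W4             25  233.0               208.0
Taking the sum of column 'stock_minus_weight' gives 354.0.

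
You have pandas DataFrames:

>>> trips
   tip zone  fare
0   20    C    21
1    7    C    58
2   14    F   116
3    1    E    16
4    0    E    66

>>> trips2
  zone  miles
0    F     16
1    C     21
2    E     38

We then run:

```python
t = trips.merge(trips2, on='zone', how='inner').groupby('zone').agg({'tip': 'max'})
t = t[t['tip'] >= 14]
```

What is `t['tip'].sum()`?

merge on 'zone' (how='inner') → 5 rows:
   tip zone  fare  miles
0   20    C    21     21
1    7    C    58     21
2   14    F   116     16
3    1    E    16     38
4    0    E    66     38
group by zone, max of tip:
      tip
zone     
C      20
E       1
F      14
filter rows where tip >= 14:
      tip
zone     
C      20
F      14
Finally, sum of column 'tip' = 34.

34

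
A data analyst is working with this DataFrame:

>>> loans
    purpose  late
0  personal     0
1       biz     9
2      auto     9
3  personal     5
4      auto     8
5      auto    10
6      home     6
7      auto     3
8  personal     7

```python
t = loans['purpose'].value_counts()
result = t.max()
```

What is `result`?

4

value_counts of purpose:
purpose
auto        4
personal    3
biz         1
home        1
Name: count, dtype: int64
max of the resulting series → 4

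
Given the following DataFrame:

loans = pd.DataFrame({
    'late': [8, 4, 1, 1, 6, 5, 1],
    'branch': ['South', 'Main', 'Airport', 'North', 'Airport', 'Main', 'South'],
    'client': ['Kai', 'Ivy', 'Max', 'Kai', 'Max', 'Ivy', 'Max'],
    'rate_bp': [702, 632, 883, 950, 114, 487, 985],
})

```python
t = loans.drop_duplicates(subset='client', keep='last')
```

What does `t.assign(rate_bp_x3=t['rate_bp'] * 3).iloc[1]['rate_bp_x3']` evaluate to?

drop duplicate client (keep=last):
   late branch client  rate_bp
3     1  North    Kai      950
5     5   Main    Ivy      487
6     1  South    Max      985
add column rate_bp_x3 = t['rate_bp'] * 3:
   late branch client  rate_bp  rate_bp_x3
3     1  North    Kai      950        2850
5     5   Main    Ivy      487        1461
6     1  South    Max      985        2955
The value at position 1, column 'rate_bp_x3' is 1461.

1461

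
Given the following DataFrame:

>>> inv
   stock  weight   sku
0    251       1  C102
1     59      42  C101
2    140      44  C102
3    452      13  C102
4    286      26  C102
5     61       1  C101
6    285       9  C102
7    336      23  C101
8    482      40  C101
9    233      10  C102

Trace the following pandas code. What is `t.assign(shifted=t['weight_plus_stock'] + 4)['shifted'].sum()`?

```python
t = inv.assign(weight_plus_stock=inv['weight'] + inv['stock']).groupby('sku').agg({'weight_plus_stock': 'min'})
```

add column weight_plus_stock = inv['weight'] + inv['stock']:
   stock  weight   sku  weight_plus_stock
0    251       1  C102                252
1     59      42  C101                101
2    140      44  C102                184
3    452      13  C102                465
4    286      26  C102                312
5     61       1  C101                 62
6    285       9  C102                294
7    336      23  C101                359
8    482      40  C101                522
9    233      10  C102                243
group by sku, min of weight_plus_stock:
      weight_plus_stock
sku                    
C101                 62
C102                184
add column shifted = t['weight_plus_stock'] + 4:
      weight_plus_stock  shifted
sku                             
C101                 62       66
C102                184      188
Finally, sum of column 'shifted' = 254.

254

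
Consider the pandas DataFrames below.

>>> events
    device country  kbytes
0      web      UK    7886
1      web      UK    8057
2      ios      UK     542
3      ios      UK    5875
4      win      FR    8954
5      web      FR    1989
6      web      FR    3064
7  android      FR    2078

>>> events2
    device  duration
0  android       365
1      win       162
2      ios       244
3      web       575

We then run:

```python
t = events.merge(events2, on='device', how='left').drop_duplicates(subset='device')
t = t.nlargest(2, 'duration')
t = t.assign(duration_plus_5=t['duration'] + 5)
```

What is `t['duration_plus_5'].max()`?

580

merge on 'device' (how='left') → 8 rows:
    device country  kbytes  duration
0      web      UK    7886       575
1      web      UK    8057       575
2      ios      UK     542       244
3      ios      UK    5875       244
4      win      FR    8954       162
5      web      FR    1989       575
6      web      FR    3064       575
7  android      FR    2078       365
drop duplicate device (keep=first):
    device country  kbytes  duration
0      web      UK    7886       575
2      ios      UK     542       244
4      win      FR    8954       162
7  android      FR    2078       365
take 2 rows with largest duration:
    device country  kbytes  duration
0      web      UK    7886       575
7  android      FR    2078       365
add column duration_plus_5 = t['duration'] + 5:
    device country  kbytes  duration  duration_plus_5
0      web      UK    7886       575              580
7  android      FR    2078       365              370
Then the max of column 'duration_plus_5': 580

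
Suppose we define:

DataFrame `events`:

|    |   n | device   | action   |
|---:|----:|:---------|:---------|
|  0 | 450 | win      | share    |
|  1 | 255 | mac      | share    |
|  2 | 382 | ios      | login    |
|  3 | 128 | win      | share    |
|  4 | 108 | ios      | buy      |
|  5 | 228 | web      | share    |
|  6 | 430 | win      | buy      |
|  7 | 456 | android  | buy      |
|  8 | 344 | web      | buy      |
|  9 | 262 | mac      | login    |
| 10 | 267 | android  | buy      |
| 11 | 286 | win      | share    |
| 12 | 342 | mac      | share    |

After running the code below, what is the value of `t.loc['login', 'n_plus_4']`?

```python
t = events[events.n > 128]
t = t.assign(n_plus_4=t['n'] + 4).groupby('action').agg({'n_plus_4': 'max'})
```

filter rows where n > 128:
      n   device action
0   450      win  share
1   255      mac  share
2   382      ios  login
5   228      web  share
6   430      win    buy
7   456  android    buy
8   344      web    buy
9   262      mac  login
10  267  android    buy
11  286      win  share
12  342      mac  share
add column n_plus_4 = t['n'] + 4:
      n   device action  n_plus_4
0   450      win  share       454
1   255      mac  share       259
2   382      ios  login       386
5   228      web  share       232
6   430      win    buy       434
7   456  android    buy       460
8   344      web    buy       348
9   262      mac  login       266
10  267  android    buy       271
11  286      win  share       290
12  342      mac  share       346
group by action, max of n_plus_4:
        n_plus_4
action          
buy          460
login        386
share        454
Taking the value at row 'login', column 'n_plus_4' gives 386.

386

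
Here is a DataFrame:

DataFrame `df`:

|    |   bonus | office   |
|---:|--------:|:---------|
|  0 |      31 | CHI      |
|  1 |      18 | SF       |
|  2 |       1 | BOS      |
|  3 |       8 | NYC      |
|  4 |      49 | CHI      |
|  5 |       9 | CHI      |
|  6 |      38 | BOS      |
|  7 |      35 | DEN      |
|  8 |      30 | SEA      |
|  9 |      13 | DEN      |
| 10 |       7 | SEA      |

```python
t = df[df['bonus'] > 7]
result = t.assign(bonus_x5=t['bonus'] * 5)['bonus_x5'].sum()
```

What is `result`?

1155

filter rows where bonus > 7:
   bonus office
0     31    CHI
1     18     SF
3      8    NYC
4     49    CHI
5      9    CHI
6     38    BOS
7     35    DEN
8     30    SEA
9     13    DEN
add column bonus_x5 = t['bonus'] * 5:
   bonus office  bonus_x5
0     31    CHI       155
1     18     SF        90
3      8    NYC        40
4     49    CHI       245
5      9    CHI        45
6     38    BOS       190
7     35    DEN       175
8     30    SEA       150
9     13    DEN        65
sum of column 'bonus_x5' → 1155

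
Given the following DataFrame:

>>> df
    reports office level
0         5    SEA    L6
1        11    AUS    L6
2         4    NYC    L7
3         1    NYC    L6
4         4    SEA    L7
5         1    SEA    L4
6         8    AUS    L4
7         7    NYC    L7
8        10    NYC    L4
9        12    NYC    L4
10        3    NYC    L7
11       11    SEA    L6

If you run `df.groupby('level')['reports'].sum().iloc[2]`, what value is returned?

group by level, sum of reports:
level
L4    31
L6    28
L7    18
Name: reports, dtype: int64

18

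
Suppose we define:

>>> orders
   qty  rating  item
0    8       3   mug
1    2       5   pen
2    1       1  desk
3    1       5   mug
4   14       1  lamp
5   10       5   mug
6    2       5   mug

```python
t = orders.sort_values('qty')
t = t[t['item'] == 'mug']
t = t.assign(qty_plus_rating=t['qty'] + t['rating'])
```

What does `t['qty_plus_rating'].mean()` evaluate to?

9.75

sort by qty:
   qty  rating  item
2    1       1  desk
3    1       5   mug
1    2       5   pen
6    2       5   mug
0    8       3   mug
5   10       5   mug
4   14       1  lamp
filter rows where item == 'mug':
   qty  rating item
3    1       5  mug
6    2       5  mug
0    8       3  mug
5   10       5  mug
add column qty_plus_rating = t['qty'] + t['rating']:
   qty  rating item  qty_plus_rating
3    1       5  mug                6
6    2       5  mug                7
0    8       3  mug               11
5   10       5  mug               15
Finally, mean of column 'qty_plus_rating' = 9.75.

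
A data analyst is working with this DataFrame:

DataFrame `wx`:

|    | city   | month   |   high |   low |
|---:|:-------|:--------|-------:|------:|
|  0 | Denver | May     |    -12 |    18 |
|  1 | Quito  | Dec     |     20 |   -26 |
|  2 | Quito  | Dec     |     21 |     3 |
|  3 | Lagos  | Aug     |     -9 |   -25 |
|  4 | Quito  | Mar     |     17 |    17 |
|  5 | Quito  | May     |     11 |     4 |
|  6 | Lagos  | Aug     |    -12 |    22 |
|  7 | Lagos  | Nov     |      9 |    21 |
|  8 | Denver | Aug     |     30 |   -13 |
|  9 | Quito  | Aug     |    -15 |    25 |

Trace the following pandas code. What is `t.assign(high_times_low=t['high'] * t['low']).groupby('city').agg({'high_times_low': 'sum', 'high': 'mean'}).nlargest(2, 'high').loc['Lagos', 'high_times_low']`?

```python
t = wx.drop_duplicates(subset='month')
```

414

drop duplicate month (keep=first):
     city month  high  low
0  Denver   May   -12   18
1   Quito   Dec    20  -26
3   Lagos   Aug    -9  -25
4   Quito   Mar    17   17
7   Lagos   Nov     9   21
add column high_times_low = t['high'] * t['low']:
     city month  high  low  high_times_low
0  Denver   May   -12   18            -216
1   Quito   Dec    20  -26            -520
3   Lagos   Aug    -9  -25             225
4   Quito   Mar    17   17             289
7   Lagos   Nov     9   21             189
group by city: sum(high_times_low), mean(high):
        high_times_low  high
city                        
Denver            -216 -12.0
Lagos              414   0.0
Quito             -231  18.5
take 2 rows with largest high:
       high_times_low  high
city                       
Quito            -231  18.5
Lagos             414   0.0
Reading off the value at row 'Lagos', column 'high_times_low', we get 414.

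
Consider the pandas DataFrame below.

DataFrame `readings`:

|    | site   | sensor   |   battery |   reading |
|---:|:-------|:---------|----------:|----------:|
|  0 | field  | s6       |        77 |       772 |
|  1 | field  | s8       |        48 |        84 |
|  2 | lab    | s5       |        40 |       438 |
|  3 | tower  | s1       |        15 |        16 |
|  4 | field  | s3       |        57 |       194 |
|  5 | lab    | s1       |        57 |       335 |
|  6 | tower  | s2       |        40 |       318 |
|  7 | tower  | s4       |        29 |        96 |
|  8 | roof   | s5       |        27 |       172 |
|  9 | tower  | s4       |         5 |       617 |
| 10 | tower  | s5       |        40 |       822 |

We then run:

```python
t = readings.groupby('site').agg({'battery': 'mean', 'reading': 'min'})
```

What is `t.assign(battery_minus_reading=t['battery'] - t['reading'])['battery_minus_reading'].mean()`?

group by site: mean(battery), min(reading):
         battery  reading
site                     
field  60.666667       84
lab    48.500000      335
roof   27.000000      172
tower  25.800000       16
add column battery_minus_reading = t['battery'] - t['reading']:
         battery  reading  battery_minus_reading
site                                            
field  60.666667       84             -23.333333
lab    48.500000      335            -286.500000
roof   27.000000      172            -145.000000
tower  25.800000       16               9.800000
The mean of column 'battery_minus_reading' is -111.258333333.

-111.258333333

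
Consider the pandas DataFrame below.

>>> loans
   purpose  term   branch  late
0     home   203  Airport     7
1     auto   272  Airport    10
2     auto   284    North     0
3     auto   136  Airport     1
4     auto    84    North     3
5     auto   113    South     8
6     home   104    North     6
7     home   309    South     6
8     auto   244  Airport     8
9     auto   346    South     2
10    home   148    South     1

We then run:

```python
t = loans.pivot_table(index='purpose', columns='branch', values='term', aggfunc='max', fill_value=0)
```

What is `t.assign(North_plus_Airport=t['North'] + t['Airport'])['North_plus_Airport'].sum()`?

pivot: rows=purpose, cols=branch, max(term):
branch   Airport  North  South
purpose                       
auto         272    284    346
home         203    104    309
add column North_plus_Airport = t['North'] + t['Airport']:
branch   Airport  North  South  North_plus_Airport
purpose                                           
auto         272    284    346                 556
home         203    104    309                 307
Taking the sum of column 'North_plus_Airport' gives 863.

863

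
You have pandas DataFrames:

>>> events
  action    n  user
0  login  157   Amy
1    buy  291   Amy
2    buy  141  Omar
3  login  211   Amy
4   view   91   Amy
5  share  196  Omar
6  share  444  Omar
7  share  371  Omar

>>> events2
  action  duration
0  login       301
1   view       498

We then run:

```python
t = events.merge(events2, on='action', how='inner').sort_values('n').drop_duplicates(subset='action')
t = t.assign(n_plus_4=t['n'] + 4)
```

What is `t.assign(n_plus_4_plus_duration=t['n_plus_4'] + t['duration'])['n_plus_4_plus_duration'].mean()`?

merge on 'action' (how='inner') → 3 rows:
  action    n user  duration
0  login  157  Amy       301
1  login  211  Amy       301
2   view   91  Amy       498
sort by n:
  action    n user  duration
2   view   91  Amy       498
0  login  157  Amy       301
1  login  211  Amy       301
drop duplicate action (keep=first):
  action    n user  duration
2   view   91  Amy       498
0  login  157  Amy       301
add column n_plus_4 = t['n'] + 4:
  action    n user  duration  n_plus_4
2   view   91  Amy       498        95
0  login  157  Amy       301       161
add column n_plus_4_plus_duration = t['n_plus_4'] + t['duration']:
  action    n user  duration  n_plus_4  n_plus_4_plus_duration
2   view   91  Amy       498        95                     593
0  login  157  Amy       301       161                     462
Then the mean of column 'n_plus_4_plus_duration': 527.5

527.5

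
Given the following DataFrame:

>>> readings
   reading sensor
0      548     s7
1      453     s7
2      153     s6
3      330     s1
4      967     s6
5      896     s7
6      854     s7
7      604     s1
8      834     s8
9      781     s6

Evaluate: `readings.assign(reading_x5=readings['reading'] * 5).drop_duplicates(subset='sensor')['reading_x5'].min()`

add column reading_x5 = readings['reading'] * 5:
   reading sensor  reading_x5
0      548     s7        2740
1      453     s7        2265
2      153     s6         765
3      330     s1        1650
4      967     s6        4835
5      896     s7        4480
6      854     s7        4270
7      604     s1        3020
8      834     s8        4170
9      781     s6        3905
drop duplicate sensor (keep=first):
   reading sensor  reading_x5
0      548     s7        2740
2      153     s6         765
3      330     s1        1650
8      834     s8        4170
Finally, min of column 'reading_x5' = 765.

765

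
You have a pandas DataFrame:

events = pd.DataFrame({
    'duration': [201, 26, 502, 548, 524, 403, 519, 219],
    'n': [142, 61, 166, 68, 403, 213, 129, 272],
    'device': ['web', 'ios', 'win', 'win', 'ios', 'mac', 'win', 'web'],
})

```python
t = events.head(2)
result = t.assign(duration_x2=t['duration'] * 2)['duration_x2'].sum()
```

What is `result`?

take first 2 rows:
   duration    n device
0       201  142    web
1        26   61    ios
add column duration_x2 = t['duration'] * 2:
   duration    n device  duration_x2
0       201  142    web          402
1        26   61    ios           52
Taking the sum of column 'duration_x2' gives 454.

454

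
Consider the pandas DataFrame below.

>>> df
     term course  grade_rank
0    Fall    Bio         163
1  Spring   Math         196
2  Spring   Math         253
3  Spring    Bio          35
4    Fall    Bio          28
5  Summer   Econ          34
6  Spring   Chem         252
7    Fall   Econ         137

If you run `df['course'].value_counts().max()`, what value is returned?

3

value_counts of course:
course
Bio     3
Math    2
Econ    2
Chem    1
Name: count, dtype: int64
Then the max of the resulting series: 3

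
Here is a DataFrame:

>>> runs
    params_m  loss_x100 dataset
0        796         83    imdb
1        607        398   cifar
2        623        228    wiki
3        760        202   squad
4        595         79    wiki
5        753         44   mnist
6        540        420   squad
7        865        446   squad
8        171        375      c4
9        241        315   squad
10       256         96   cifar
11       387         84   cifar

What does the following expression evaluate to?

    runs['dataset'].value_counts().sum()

value_counts of dataset:
dataset
squad    4
cifar    3
wiki     2
imdb     1
mnist    1
c4       1
Name: count, dtype: int64
Taking the sum of the resulting series gives 12.

12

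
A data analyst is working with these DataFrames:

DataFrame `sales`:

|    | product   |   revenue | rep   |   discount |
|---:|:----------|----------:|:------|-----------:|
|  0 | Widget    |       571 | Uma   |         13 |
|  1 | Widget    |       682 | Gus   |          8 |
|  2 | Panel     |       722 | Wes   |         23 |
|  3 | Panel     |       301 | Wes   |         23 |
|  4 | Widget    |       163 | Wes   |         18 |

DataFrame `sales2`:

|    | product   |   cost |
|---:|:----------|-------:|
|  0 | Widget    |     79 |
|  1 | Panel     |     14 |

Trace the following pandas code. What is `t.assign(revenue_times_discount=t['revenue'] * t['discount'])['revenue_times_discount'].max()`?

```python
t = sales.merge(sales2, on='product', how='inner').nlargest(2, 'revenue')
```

16606

merge on 'product' (how='inner') → 5 rows:
  product  revenue  rep  discount  cost
0  Widget      571  Uma        13    79
1  Widget      682  Gus         8    79
2   Panel      722  Wes        23    14
3   Panel      301  Wes        23    14
4  Widget      163  Wes        18    79
take 2 rows with largest revenue:
  product  revenue  rep  discount  cost
2   Panel      722  Wes        23    14
1  Widget      682  Gus         8    79
add column revenue_times_discount = t['revenue'] * t['discount']:
  product  revenue  rep  discount  cost  revenue_times_discount
2   Panel      722  Wes        23    14                   16606
1  Widget      682  Gus         8    79                    5456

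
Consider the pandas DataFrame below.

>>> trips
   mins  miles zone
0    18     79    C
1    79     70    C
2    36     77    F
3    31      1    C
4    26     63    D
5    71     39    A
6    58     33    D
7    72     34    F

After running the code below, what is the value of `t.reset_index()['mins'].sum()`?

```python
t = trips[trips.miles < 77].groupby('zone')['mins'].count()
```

filter rows where miles < 77:
   mins  miles zone
1    79     70    C
3    31      1    C
4    26     63    D
5    71     39    A
6    58     33    D
7    72     34    F
group by zone, count of mins:
zone
A    1
C    2
D    2
F    1
Name: mins, dtype: int64
reset_index():
  zone  mins
0    A     1
1    C     2
2    D     2
3    F     1

6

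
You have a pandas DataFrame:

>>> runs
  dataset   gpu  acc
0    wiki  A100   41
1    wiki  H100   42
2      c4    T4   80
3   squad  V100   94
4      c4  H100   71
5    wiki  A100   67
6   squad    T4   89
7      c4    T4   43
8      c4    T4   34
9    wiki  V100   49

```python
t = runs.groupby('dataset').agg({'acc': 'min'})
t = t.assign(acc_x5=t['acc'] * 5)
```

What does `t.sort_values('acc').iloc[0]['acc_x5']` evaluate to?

group by dataset, min of acc:
         acc
dataset     
c4        34
squad     89
wiki      41
add column acc_x5 = t['acc'] * 5:
         acc  acc_x5
dataset             
c4        34     170
squad     89     445
wiki      41     205
sort by acc:
         acc  acc_x5
dataset             
c4        34     170
wiki      41     205
squad     89     445
Hence 170.

170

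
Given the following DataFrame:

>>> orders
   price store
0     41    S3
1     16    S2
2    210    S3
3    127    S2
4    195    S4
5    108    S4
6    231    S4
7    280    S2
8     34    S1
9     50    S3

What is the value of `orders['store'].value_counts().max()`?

value_counts of store:
store
S3    3
S2    3
S4    3
S1    1
Name: count, dtype: int64
Then the max of the resulting series: 3

3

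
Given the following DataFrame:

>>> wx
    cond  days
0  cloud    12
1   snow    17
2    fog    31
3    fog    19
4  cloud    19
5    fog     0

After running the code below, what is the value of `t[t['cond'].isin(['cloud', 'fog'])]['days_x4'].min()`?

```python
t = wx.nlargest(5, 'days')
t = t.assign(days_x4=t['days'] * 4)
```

48

take 5 rows with largest days:
    cond  days
2    fog    31
3    fog    19
4  cloud    19
1   snow    17
0  cloud    12
add column days_x4 = t['days'] * 4:
    cond  days  days_x4
2    fog    31      124
3    fog    19       76
4  cloud    19       76
1   snow    17       68
0  cloud    12       48
filter rows where cond in ['cloud', 'fog']:
    cond  days  days_x4
2    fog    31      124
3    fog    19       76
4  cloud    19       76
0  cloud    12       48
min of column 'days_x4' → 48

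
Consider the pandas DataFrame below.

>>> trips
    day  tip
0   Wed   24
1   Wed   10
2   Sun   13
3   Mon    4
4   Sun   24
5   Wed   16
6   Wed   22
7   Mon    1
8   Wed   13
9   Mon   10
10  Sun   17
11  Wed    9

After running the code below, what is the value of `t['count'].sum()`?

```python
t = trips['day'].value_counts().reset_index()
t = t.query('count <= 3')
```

value_counts of day:
day
Wed    6
Sun    3
Mon    3
Name: count, dtype: int64
reset_index():
   day  count
0  Wed      6
1  Sun      3
2  Mon      3
filter rows where count <= 3:
   day  count
1  Sun      3
2  Mon      3
So sum() = 6.

6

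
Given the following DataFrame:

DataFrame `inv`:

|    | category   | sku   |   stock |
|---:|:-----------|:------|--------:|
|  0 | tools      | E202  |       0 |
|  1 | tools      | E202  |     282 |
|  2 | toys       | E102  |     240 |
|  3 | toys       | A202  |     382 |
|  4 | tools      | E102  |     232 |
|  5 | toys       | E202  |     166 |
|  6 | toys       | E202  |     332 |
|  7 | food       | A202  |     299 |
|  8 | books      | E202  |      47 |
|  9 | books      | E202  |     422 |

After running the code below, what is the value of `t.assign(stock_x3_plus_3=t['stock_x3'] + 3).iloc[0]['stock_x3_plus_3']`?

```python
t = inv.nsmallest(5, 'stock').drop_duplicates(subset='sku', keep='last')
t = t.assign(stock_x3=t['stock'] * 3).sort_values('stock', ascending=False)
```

723

take 5 rows with smallest stock:
  category   sku  stock
0    tools  E202      0
8    books  E202     47
5     toys  E202    166
4    tools  E102    232
2     toys  E102    240
drop duplicate sku (keep=last):
  category   sku  stock
5     toys  E202    166
2     toys  E102    240
add column stock_x3 = t['stock'] * 3:
  category   sku  stock  stock_x3
5     toys  E202    166       498
2     toys  E102    240       720
sort by stock descending:
  category   sku  stock  stock_x3
2     toys  E102    240       720
5     toys  E202    166       498
add column stock_x3_plus_3 = t['stock_x3'] + 3:
  category   sku  stock  stock_x3  stock_x3_plus_3
2     toys  E102    240       720              723
5     toys  E202    166       498              501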